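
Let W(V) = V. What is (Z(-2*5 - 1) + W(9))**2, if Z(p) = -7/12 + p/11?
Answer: 7921/144 ≈ 55.007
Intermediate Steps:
Z(p) = -7/12 + p/11 (Z(p) = -7*1/12 + p*(1/11) = -7/12 + p/11)
(Z(-2*5 - 1) + W(9))**2 = ((-7/12 + (-2*5 - 1)/11) + 9)**2 = ((-7/12 + (-10 - 1)/11) + 9)**2 = ((-7/12 + (1/11)*(-11)) + 9)**2 = ((-7/12 - 1) + 9)**2 = (-19/12 + 9)**2 = (89/12)**2 = 7921/144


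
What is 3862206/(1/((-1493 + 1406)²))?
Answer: 29233037214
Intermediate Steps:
3862206/(1/((-1493 + 1406)²)) = 3862206/(1/((-87)²)) = 3862206/(1/7569) = 3862206*7569 = 29233037214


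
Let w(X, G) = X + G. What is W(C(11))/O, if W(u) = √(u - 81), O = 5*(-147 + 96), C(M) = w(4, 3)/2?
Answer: -I*√310/510 ≈ -0.034523*I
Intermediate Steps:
w(X, G) = G + X
C(M) = 7/2 (C(M) = (3 + 4)/2 = 7*(½) = 7/2)
O = -255 (O = 5*(-51) = -255)
W(u) = √(-81 + u)
W(C(11))/O = √(-81 + 7/2)/(-255) = √(-155/2)*(-1/255) = (I*√310/2)*(-1/255) = -I*√310/510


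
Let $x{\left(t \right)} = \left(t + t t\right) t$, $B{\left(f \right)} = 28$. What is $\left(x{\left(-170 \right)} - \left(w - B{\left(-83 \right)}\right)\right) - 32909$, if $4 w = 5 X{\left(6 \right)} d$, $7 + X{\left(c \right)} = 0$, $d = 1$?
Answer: $- \frac{19667889}{4} \approx -4.917 \cdot 10^{6}$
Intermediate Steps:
$X{\left(c \right)} = -7$ ($X{\left(c \right)} = -7 + 0 = -7$)
$x{\left(t \right)} = t \left(t + t^{2}\right)$ ($x{\left(t \right)} = \left(t + t^{2}\right) t = t \left(t + t^{2}\right)$)
$w = - \frac{35}{4}$ ($w = \frac{5 \left(-7\right) 1}{4} = \frac{\left(-35\right) 1}{4} = \frac{1}{4} \left(-35\right) = - \frac{35}{4} \approx -8.75$)
$\left(x{\left(-170 \right)} - \left(w - B{\left(-83 \right)}\right)\right) - 32909 = \left(\left(-170\right)^{2} \left(1 - 170\right) + \left(28 - - \frac{35}{4}\right)\right) - 32909 = \left(28900 \left(-169\right) + \left(28 + \frac{35}{4}\right)\right) - 32909 = \left(-4884100 + \frac{147}{4}\right) - 32909 = - \frac{19536253}{4} - 32909 = - \frac{19667889}{4}$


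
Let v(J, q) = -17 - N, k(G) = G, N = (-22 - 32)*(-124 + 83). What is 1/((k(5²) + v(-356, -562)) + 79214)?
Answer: 1/77008 ≈ 1.2986e-5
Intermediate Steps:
N = 2214 (N = -54*(-41) = 2214)
v(J, q) = -2231 (v(J, q) = -17 - 1*2214 = -17 - 2214 = -2231)
1/((k(5²) + v(-356, -562)) + 79214) = 1/((5² - 2231) + 79214) = 1/((25 - 2231) + 79214) = 1/(-2206 + 79214) = 1/77008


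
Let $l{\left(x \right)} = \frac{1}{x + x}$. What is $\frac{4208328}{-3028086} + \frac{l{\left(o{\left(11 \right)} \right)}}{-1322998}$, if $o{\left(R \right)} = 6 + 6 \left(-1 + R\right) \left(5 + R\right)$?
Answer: $- \frac{597590089436483}{429993618142872} \approx -1.3898$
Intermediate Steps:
$o{\left(R \right)} = 6 + 6 \left(-1 + R\right) \left(5 + R\right)$
$l{\left(x \right)} = \frac{1}{2 x}$
$\frac{4208328}{-3028086} + \frac{l{\left(o{\left(11 \right)} \right)}}{-1322998} = \frac{4208328}{-3028086} + \frac{\frac{1}{2} \frac{1}{-24 + 6 \cdot 11^{2} + 24 \cdot 11}}{-1322998} = 4208328 \left(- \frac{1}{3028086}\right) + \frac{1}{2 \left(-24 + 6 \cdot 121 + 264\right)} \left(- \frac{1}{1322998}\right) = - \frac{233796}{168227} + \frac{1}{2 \left(-24 + 726 + 264\right)} \left(- \frac{1}{1322998}\right) = - \frac{233796}{168227} + \frac{1}{2 \cdot 966} \left(- \frac{1}{1322998}\right) = - \frac{233796}{168227} + \frac{1}{2} \cdot \frac{1}{966} \left(- \frac{1}{1322998}\right) = - \frac{233796}{168227} + \frac{1}{1932} \left(- \frac{1}{1322998}\right) = - \frac{233796}{168227} - \frac{1}{2556032136} = - \frac{597590089436483}{429993618142872}$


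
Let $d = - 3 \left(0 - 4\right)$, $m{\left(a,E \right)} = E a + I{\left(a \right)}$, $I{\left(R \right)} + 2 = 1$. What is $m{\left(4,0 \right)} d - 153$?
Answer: $-165$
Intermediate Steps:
$I{\left(R \right)} = -1$ ($I{\left(R \right)} = -2 + 1 = -1$)
$m{\left(a,E \right)} = -1 + E a$ ($m{\left(a,E \right)} = E a - 1 = -1 + E a$)
$d = 12$ ($d = \left(-3\right) \left(-4\right) = 12$)
$m{\left(4,0 \right)} d - 153 = \left(-1 + 0 \cdot 4\right) 12 - 153 = \left(-1 + 0\right) 12 - 153 = \left(-1\right) 12 - 153 = -12 - 153 = -165$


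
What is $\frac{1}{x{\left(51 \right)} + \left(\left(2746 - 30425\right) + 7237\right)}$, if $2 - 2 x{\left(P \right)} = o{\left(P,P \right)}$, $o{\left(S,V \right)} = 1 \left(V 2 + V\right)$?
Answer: $- \frac{2}{41035} \approx -4.8739 \cdot 10^{-5}$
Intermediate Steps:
$o{\left(S,V \right)} = 3 V$ ($o{\left(S,V \right)} = 1 \left(2 V + V\right) = 1 \cdot 3 V = 3 V$)
$x{\left(P \right)} = 1 - \frac{3 P}{2}$
$\frac{1}{x{\left(51 \right)} + \left(\left(2746 - 30425\right) + 7237\right)} = \frac{1}{\left(1 - \frac{153}{2}\right) + \left(\left(2746 - 30425\right) + 7237\right)} = \frac{1}{\left(1 - \frac{153}{2}\right) + \left(-27679 + 7237\right)} = \frac{1}{- \frac{151}{2} - 20442} = \frac{1}{- \frac{41035}{2}} = - \frac{2}{41035}$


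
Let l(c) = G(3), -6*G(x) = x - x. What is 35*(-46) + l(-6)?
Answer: -1610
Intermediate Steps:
G(x) = 0 (G(x) = -(x - x)/6 = -⅙*0 = 0)
l(c) = 0
35*(-46) + l(-6) = 35*(-46) + 0 = -1610 + 0 = -1610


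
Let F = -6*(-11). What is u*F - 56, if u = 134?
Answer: 8788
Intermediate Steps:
F = 66
u*F - 56 = 134*66 - 56 = 8844 - 56 = 8788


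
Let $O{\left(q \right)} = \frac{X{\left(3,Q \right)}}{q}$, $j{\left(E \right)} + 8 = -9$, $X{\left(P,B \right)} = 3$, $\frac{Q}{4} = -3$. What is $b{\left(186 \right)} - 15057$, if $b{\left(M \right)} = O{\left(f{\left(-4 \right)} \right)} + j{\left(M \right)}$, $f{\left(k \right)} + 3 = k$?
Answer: $- \frac{105521}{7} \approx -15074.0$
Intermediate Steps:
$Q = -12$ ($Q = 4 \left(-3\right) = -12$)
$f{\left(k \right)} = -3 + k$
$j{\left(E \right)} = -17$ ($j{\left(E \right)} = -8 - 9 = -17$)
$O{\left(q \right)} = \frac{3}{q}$
$b{\left(M \right)} = - \frac{122}{7}$ ($b{\left(M \right)} = \frac{3}{-3 - 4} - 17 = \frac{3}{-7} - 17 = 3 \left(- \frac{1}{7}\right) - 17 = - \frac{3}{7} - 17 = - \frac{122}{7}$)
$b{\left(186 \right)} - 15057 = - \frac{122}{7} - 15057 = - \frac{105521}{7}$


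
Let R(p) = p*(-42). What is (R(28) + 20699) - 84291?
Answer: -64768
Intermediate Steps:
R(p) = -42*p
(R(28) + 20699) - 84291 = (-42*28 + 20699) - 84291 = (-1176 + 20699) - 84291 = 19523 - 84291 = -64768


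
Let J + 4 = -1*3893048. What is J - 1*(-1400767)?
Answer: -2492285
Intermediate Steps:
J = -3893052 (J = -4 - 1*3893048 = -4 - 3893048 = -3893052)
J - 1*(-1400767) = -3893052 - 1*(-1400767) = -3893052 + 1400767 = -2492285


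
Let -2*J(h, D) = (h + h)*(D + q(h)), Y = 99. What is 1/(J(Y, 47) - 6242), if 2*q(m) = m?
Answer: -2/31591 ≈ -6.3309e-5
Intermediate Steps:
q(m) = m/2
J(h, D) = -h*(D + h/2) (J(h, D) = -(h + h)*(D + h/2)/2 = -2*h*(D + h/2)/2 = -h*(D + h/2))
1/(J(Y, 47) - 6242) = 1/(-½*99*(99 + 2*47) - 6242) = 1/(-½*99*(99 + 94) - 6242) = 1/(-½*99*193 - 6242) = 1/(-19107/2 - 6242) = 1/(-31591/2) = -2/31591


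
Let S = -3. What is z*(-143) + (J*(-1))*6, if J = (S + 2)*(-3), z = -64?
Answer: 9134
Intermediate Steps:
J = 3 (J = (-3 + 2)*(-3) = -1*(-3) = 3)
z*(-143) + (J*(-1))*6 = -64*(-143) + (3*(-1))*6 = 9152 - 3*6 = 9152 - 18 = 9134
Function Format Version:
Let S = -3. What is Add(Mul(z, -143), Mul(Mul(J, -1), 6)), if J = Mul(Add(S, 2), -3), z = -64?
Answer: 9134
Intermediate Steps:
J = 3 (J = Mul(Add(-3, 2), -3) = Mul(-1, -3) = 3)
Add(Mul(z, -143), Mul(Mul(J, -1), 6)) = Add(Mul(-64, -143), Mul(Mul(3, -1), 6)) = Add(9152, Mul(-3, 6)) = Add(9152, -18) = 9134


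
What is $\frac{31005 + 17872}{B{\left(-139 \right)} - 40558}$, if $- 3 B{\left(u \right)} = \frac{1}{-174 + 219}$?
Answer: $- \frac{6598395}{5475331} \approx -1.2051$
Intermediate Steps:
$B{\left(u \right)} = - \frac{1}{135}$ ($B{\left(u \right)} = - \frac{1}{3 \left(-174 + 219\right)} = - \frac{1}{3 \cdot 45} = \left(- \frac{1}{3}\right) \frac{1}{45} = - \frac{1}{135}$)
$\frac{31005 + 17872}{B{\left(-139 \right)} - 40558} = \frac{31005 + 17872}{- \frac{1}{135} - 40558} = \frac{48877}{- \frac{5475331}{135}} = 48877 \left(- \frac{135}{5475331}\right) = - \frac{6598395}{5475331}$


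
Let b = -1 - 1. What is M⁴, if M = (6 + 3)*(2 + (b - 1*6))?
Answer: 8503056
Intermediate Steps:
b = -2
M = -54 (M = (6 + 3)*(2 + (-2 - 1*6)) = 9*(2 + (-2 - 6)) = 9*(2 - 8) = 9*(-6) = -54)
M⁴ = (-54)⁴ = 8503056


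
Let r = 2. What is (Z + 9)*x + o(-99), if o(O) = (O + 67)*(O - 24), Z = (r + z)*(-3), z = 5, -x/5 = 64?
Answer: 7776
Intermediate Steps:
x = -320 (x = -5*64 = -320)
Z = -21 (Z = (2 + 5)*(-3) = 7*(-3) = -21)
o(O) = (-24 + O)*(67 + O) (o(O) = (67 + O)*(-24 + O) = (-24 + O)*(67 + O))
(Z + 9)*x + o(-99) = (-21 + 9)*(-320) + (-1608 + (-99)² + 43*(-99)) = -12*(-320) + (-1608 + 9801 - 4257) = 3840 + 3936 = 7776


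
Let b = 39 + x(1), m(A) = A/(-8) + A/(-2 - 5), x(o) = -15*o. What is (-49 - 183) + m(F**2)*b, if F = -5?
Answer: -2749/7 ≈ -392.71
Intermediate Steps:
m(A) = -15*A/56 (m(A) = A*(-1/8) + A/(-7) = -A/8 + A*(-1/7) = -A/8 - A/7 = -15*A/56)
b = 24 (b = 39 - 15*1 = 39 - 15 = 24)
(-49 - 183) + m(F**2)*b = (-49 - 183) - 15/56*(-5)**2*24 = -232 - 15/56*25*24 = -232 - 375/56*24 = -232 - 1125/7 = -2749/7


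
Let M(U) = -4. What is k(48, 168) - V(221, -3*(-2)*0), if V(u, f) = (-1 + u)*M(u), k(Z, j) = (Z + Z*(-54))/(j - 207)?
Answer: 12288/13 ≈ 945.23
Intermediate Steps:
k(Z, j) = -53*Z/(-207 + j) (k(Z, j) = (Z - 54*Z)/(-207 + j) = (-53*Z)/(-207 + j) = -53*Z/(-207 + j))
V(u, f) = 4 - 4*u (V(u, f) = (-1 + u)*(-4) = 4 - 4*u)
k(48, 168) - V(221, -3*(-2)*0) = -53*48/(-207 + 168) - (4 - 4*221) = -53*48/(-39) - (4 - 884) = -53*48*(-1/39) - 1*(-880) = 848/13 + 880 = 12288/13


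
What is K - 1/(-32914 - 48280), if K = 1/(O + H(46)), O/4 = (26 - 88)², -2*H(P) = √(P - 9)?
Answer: 5939441243/76783985807598 + 2*√37/945685467 ≈ 7.7365e-5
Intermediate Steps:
H(P) = -√(-9 + P)/2 (H(P) = -√(P - 9)/2 = -√(-9 + P)/2)
O = 15376 (O = 4*(26 - 88)² = 4*(-62)² = 4*3844 = 15376)
K = 1/(15376 - √37/2) (K = 1/(15376 - √(-9 + 46)/2) = 1/(15376 - √37/2) ≈ 6.5049e-5)
K - 1/(-32914 - 48280) = (61504/945685467 + 2*√37/945685467) - 1/(-32914 - 48280) = (61504/945685467 + 2*√37/945685467) - 1/(-81194) = (61504/945685467 + 2*√37/945685467) - 1*(-1/81194) = (61504/945685467 + 2*√37/945685467) + 1/81194 = 5939441243/76783985807598 + 2*√37/945685467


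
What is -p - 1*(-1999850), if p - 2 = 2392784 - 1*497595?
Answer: 104659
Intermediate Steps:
p = 1895191 (p = 2 + (2392784 - 1*497595) = 2 + (2392784 - 497595) = 2 + 1895189 = 1895191)
-p - 1*(-1999850) = -1*1895191 - 1*(-1999850) = -1895191 + 1999850 = 104659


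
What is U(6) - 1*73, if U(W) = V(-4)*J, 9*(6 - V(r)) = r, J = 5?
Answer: -367/9 ≈ -40.778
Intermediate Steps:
V(r) = 6 - r/9
U(W) = 290/9 (U(W) = (6 - ⅑*(-4))*5 = (6 + 4/9)*5 = (58/9)*5 = 290/9)
U(6) - 1*73 = 290/9 - 1*73 = 290/9 - 73 = -367/9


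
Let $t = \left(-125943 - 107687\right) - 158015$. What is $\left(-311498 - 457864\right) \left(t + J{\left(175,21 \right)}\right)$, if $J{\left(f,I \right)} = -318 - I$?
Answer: $301577594208$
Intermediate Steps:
$t = -391645$ ($t = -233630 - 158015 = -391645$)
$\left(-311498 - 457864\right) \left(t + J{\left(175,21 \right)}\right) = \left(-311498 - 457864\right) \left(-391645 - 339\right) = - 769362 \left(-391645 - 339\right) = \left(-769362\right) \left(-391984\right) = 301577594208$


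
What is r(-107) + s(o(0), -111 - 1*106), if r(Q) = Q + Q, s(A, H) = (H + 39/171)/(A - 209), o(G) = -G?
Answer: -2537026/11913 ≈ -212.96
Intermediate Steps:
s(A, H) = (13/57 + H)/(-209 + A) (s(A, H) = (H + 39*(1/171))/(-209 + A) = (H + 13/57)/(-209 + A) = (13/57 + H)/(-209 + A))
r(Q) = 2*Q
r(-107) + s(o(0), -111 - 1*106) = 2*(-107) + (13/57 + (-111 - 1*106))/(-209 - 1*0) = -214 + (13/57 + (-111 - 106))/(-209 + 0) = -214 + (13/57 - 217)/(-209) = -214 - 1/209*(-12356/57) = -214 + 12356/11913 = -2537026/11913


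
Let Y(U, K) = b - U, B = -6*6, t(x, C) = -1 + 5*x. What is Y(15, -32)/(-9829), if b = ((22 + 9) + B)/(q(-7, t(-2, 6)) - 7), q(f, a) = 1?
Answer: 85/58974 ≈ 0.0014413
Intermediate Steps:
B = -36
b = ⅚ (b = ((22 + 9) - 36)/(1 - 7) = (31 - 36)/(-6) = -5*(-⅙) = ⅚ ≈ 0.83333)
Y(U, K) = ⅚ - U
Y(15, -32)/(-9829) = (⅚ - 1*15)/(-9829) = (⅚ - 15)*(-1/9829) = -85/6*(-1/9829) = 85/58974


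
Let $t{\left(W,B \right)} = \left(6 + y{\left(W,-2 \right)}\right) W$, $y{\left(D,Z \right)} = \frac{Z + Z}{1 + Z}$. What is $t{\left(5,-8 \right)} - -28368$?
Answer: $28418$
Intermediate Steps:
$y{\left(D,Z \right)} = \frac{2 Z}{1 + Z}$
$t{\left(W,B \right)} = 10 W$ ($t{\left(W,B \right)} = \left(6 + 2 \left(-2\right) \frac{1}{1 - 2}\right) W = \left(6 + 2 \left(-2\right) \frac{1}{-1}\right) W = \left(6 + 2 \left(-2\right) \left(-1\right)\right) W = \left(6 + 4\right) W = 10 W$)
$t{\left(5,-8 \right)} - -28368 = 10 \cdot 5 - -28368 = 50 + 28368 = 28418$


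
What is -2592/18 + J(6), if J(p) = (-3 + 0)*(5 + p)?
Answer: -177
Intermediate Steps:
J(p) = -15 - 3*p (J(p) = -3*(5 + p) = -15 - 3*p)
-2592/18 + J(6) = -2592/18 + (-15 - 3*6) = -2592/18 + (-15 - 18) = -48*3 - 33 = -144 - 33 = -177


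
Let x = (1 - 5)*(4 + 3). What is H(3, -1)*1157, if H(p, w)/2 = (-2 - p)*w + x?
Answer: -53222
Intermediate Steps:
x = -28 (x = -4*7 = -28)
H(p, w) = -56 + 2*w*(-2 - p) (H(p, w) = 2*((-2 - p)*w - 28) = 2*(w*(-2 - p) - 28) = 2*(-28 + w*(-2 - p)) = -56 + 2*w*(-2 - p))
H(3, -1)*1157 = (-56 - 4*(-1) - 2*3*(-1))*1157 = (-56 + 4 + 6)*1157 = -46*1157 = -53222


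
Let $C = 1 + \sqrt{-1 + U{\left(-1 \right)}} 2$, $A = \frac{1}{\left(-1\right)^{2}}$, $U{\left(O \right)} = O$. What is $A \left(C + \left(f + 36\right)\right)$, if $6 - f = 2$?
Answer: $41 + 2 i \sqrt{2} \approx 41.0 + 2.8284 i$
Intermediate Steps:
$f = 4$ ($f = 6 - 2 = 4$)
$A = 1$ ($A = 1^{-1} = 1$)
$C = 1 + 2 i \sqrt{2}$ ($C = 1 + \sqrt{-1 - 1} \cdot 2 = 1 + \sqrt{-2} \cdot 2 = 1 + i \sqrt{2} \cdot 2 = 1 + 2 i \sqrt{2} \approx 1.0 + 2.8284 i$)
$A \left(C + \left(f + 36\right)\right) = 1 \left(\left(1 + 2 i \sqrt{2}\right) + \left(4 + 36\right)\right) = 1 \left(\left(1 + 2 i \sqrt{2}\right) + 40\right) = 1 \left(41 + 2 i \sqrt{2}\right) = 41 + 2 i \sqrt{2}$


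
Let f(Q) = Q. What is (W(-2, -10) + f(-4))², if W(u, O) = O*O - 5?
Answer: 8281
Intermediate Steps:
W(u, O) = -5 + O² (W(u, O) = O² - 5 = -5 + O²)
(W(-2, -10) + f(-4))² = ((-5 + (-10)²) - 4)² = ((-5 + 100) - 4)² = (95 - 4)² = 91² = 8281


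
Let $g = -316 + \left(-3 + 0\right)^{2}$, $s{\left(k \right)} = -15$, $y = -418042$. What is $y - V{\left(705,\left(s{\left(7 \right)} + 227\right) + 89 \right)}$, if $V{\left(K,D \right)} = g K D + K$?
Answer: $64728188$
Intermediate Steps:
$g = -307$ ($g = -316 + \left(-3\right)^{2} = -316 + 9 = -307$)
$V{\left(K,D \right)} = K - 307 D K$ ($V{\left(K,D \right)} = - 307 K D + K = - 307 D K + K = K - 307 D K$)
$y - V{\left(705,\left(s{\left(7 \right)} + 227\right) + 89 \right)} = -418042 - 705 \left(1 - 307 \left(\left(-15 + 227\right) + 89\right)\right) = -418042 - 705 \left(1 - 307 \left(212 + 89\right)\right) = -418042 - 705 \left(1 - 92407\right) = -418042 - 705 \left(-92406\right) = -418042 - -65146230 = -418042 + 65146230 = 64728188$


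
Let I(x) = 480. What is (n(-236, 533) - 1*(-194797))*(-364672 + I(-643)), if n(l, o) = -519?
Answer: -70754493376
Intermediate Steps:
(n(-236, 533) - 1*(-194797))*(-364672 + I(-643)) = (-519 - 1*(-194797))*(-364672 + 480) = (-519 + 194797)*(-364192) = 194278*(-364192) = -70754493376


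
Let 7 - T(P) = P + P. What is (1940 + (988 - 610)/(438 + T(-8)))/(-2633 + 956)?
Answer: -894718/773097 ≈ -1.1573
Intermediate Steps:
T(P) = 7 - 2*P (T(P) = 7 - (P + P) = 7 - 2*P)
(1940 + (988 - 610)/(438 + T(-8)))/(-2633 + 956) = (1940 + (988 - 610)/(438 + (7 - 2*(-8))))/(-2633 + 956) = (1940 + 378/(438 + (7 + 16)))/(-1677) = (1940 + 378/(438 + 23))*(-1/1677) = (1940 + 378/461)*(-1/1677) = (894718/461)*(-1/1677) = -894718/773097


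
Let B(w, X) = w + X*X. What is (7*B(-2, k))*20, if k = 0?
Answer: -280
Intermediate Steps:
B(w, X) = w + X²
(7*B(-2, k))*20 = (7*(-2 + 0²))*20 = (7*(-2 + 0))*20 = (7*(-2))*20 = -14*20 = -280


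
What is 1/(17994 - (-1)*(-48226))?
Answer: -1/30232 ≈ -3.3078e-5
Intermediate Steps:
1/(17994 - (-1)*(-48226)) = 1/(17994 - 1*48226) = 1/(17994 - 48226) = 1/(-30232) = -1/30232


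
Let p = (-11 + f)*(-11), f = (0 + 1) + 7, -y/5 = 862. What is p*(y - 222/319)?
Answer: -4125336/29 ≈ -1.4225e+5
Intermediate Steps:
y = -4310 (y = -5*862 = -4310)
f = 8 (f = 1 + 7 = 8)
p = 33 (p = (-11 + 8)*(-11) = -3*(-11) = 33)
p*(y - 222/319) = 33*(-4310 - 222/319) = 33*(-1375112/319) = -4125336/29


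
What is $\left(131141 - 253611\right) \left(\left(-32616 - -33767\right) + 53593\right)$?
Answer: $-6704497680$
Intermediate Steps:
$\left(131141 - 253611\right) \left(\left(-32616 - -33767\right) + 53593\right) = - 122470 \left(\left(-32616 + 33767\right) + 53593\right) = - 122470 \left(1151 + 53593\right) = \left(-122470\right) 54744 = -6704497680$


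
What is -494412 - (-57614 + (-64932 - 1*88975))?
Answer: -282891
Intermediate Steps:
-494412 - (-57614 + (-64932 - 1*88975)) = -494412 - (-57614 + (-64932 - 88975)) = -494412 - (-57614 - 153907) = -494412 - 1*(-211521) = -494412 + 211521 = -282891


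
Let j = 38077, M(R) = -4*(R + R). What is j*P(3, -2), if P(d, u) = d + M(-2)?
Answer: 723463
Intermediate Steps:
M(R) = -8*R
P(d, u) = 16 + d (P(d, u) = d - 8*(-2) = d + 16 = 16 + d)
j*P(3, -2) = 38077*(16 + 3) = 38077*19 = 723463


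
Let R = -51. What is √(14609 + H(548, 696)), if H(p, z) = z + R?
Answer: √15254 ≈ 123.51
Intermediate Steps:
H(p, z) = -51 + z (H(p, z) = z - 51 = -51 + z)
√(14609 + H(548, 696)) = √(14609 + (-51 + 696)) = √(14609 + 645) = √15254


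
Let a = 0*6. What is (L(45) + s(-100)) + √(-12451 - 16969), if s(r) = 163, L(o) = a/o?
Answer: 163 + 2*I*√7355 ≈ 163.0 + 171.52*I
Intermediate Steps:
a = 0
L(o) = 0 (L(o) = 0/o = 0)
(L(45) + s(-100)) + √(-12451 - 16969) = (0 + 163) + √(-12451 - 16969) = 163 + √(-29420) = 163 + 2*I*√7355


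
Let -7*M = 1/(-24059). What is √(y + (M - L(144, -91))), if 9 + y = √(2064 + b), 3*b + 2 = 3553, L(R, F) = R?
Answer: √(-797056426404 + 1736506443*√29229)/72177 ≈ 9.7986*I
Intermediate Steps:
M = 1/168413 (M = -⅐/(-24059) = -⅐*(-1/24059) = 1/168413 ≈ 5.9378e-6)
b = 3551/3 (b = -⅔ + (⅓)*3553 = -⅔ + 3553/3 = 3551/3 ≈ 1183.7)
y = -9 + √29229/3 (y = -9 + √(2064 + 3551/3) = -9 + √(9743/3) = -9 + √29229/3 ≈ 47.988)
√(y + (M - L(144, -91))) = √((-9 + √29229/3) + (1/168413 - 1*144)) = √((-9 + √29229/3) + (1/168413 - 144)) = √((-9 + √29229/3) - 24251471/168413) = √(-25767188/168413 + √29229/3)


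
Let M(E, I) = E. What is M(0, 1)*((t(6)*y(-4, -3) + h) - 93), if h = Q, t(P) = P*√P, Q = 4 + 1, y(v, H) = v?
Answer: 0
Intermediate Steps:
Q = 5
t(P) = P^(3/2)
h = 5
M(0, 1)*((t(6)*y(-4, -3) + h) - 93) = 0*((6^(3/2)*(-4) + 5) - 93) = 0*(((6*√6)*(-4) + 5) - 93) = 0*((-24*√6 + 5) - 93) = 0*((5 - 24*√6) - 93) = 0*(-88 - 24*√6) = 0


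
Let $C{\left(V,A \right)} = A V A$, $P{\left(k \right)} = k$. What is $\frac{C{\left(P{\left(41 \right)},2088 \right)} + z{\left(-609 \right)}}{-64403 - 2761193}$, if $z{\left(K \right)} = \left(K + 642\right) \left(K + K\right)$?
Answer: $- \frac{3884985}{61426} \approx -63.247$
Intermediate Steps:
$C{\left(V,A \right)} = V A^{2}$ ($C{\left(V,A \right)} = A A V = V A^{2}$)
$z{\left(K \right)} = 2 K \left(642 + K\right)$ ($z{\left(K \right)} = \left(642 + K\right) 2 K = 2 K \left(642 + K\right)$)
$\frac{C{\left(P{\left(41 \right)},2088 \right)} + z{\left(-609 \right)}}{-64403 - 2761193} = \frac{41 \cdot 2088^{2} + 2 \left(-609\right) \left(642 - 609\right)}{-64403 - 2761193} = \frac{41 \cdot 4359744 + 2 \left(-609\right) 33}{-2825596} = \left(178749504 - 40194\right) \left(- \frac{1}{2825596}\right) = 178709310 \left(- \frac{1}{2825596}\right) = - \frac{3884985}{61426}$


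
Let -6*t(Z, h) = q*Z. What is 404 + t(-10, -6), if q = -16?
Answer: 1132/3 ≈ 377.33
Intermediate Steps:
t(Z, h) = 8*Z/3 (t(Z, h) = -(-8)*Z/3 = 8*Z/3)
404 + t(-10, -6) = 404 + (8/3)*(-10) = 404 - 80/3 = 1132/3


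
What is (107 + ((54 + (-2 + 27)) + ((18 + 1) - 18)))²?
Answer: 34969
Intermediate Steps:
(107 + ((54 + (-2 + 27)) + ((18 + 1) - 18)))² = (107 + ((54 + 25) + (19 - 18)))² = (107 + (79 + 1))² = (107 + 80)² = 187² = 34969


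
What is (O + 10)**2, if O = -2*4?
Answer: 4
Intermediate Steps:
O = -8
(O + 10)**2 = (-8 + 10)**2 = 2**2 = 4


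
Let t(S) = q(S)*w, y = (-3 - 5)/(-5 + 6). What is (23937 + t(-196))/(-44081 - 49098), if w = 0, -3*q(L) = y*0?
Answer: -23937/93179 ≈ -0.25689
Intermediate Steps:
y = -8 (y = -8/1 = -8*1 = -8)
q(L) = 0 (q(L) = -(-8)*0/3 = -1/3*0 = 0)
t(S) = 0 (t(S) = 0*0 = 0)
(23937 + t(-196))/(-44081 - 49098) = (23937 + 0)/(-44081 - 49098) = 23937/(-93179) = 23937*(-1/93179) = -23937/93179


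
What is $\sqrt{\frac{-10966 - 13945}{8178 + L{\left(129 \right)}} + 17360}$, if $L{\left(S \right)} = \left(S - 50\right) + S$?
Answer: $\frac{\sqrt{1220633026914}}{8386} \approx 131.75$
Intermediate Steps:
$L{\left(S \right)} = -50 + 2 S$ ($L{\left(S \right)} = \left(-50 + S\right) + S = -50 + 2 S$)
$\sqrt{\frac{-10966 - 13945}{8178 + L{\left(129 \right)}} + 17360} = \sqrt{\frac{-10966 - 13945}{8178 + \left(-50 + 2 \cdot 129\right)} + 17360} = \sqrt{- \frac{24911}{8178 + \left(-50 + 258\right)} + 17360} = \sqrt{- \frac{24911}{8178 + 208} + 17360} = \sqrt{- \frac{24911}{8386} + 17360} = \sqrt{\frac{145556049}{8386}} = \frac{\sqrt{1220633026914}}{8386}$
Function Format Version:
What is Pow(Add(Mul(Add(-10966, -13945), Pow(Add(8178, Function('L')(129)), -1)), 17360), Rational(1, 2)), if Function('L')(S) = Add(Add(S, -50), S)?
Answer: Mul(Rational(1, 8386), Pow(1220633026914, Rational(1, 2))) ≈ 131.75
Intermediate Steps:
Function('L')(S) = Add(-50, Mul(2, S)) (Function('L')(S) = Add(Add(-50, S), S) = Add(-50, Mul(2, S)))
Pow(Add(Mul(Add(-10966, -13945), Pow(Add(8178, Function('L')(129)), -1)), 17360), Rational(1, 2)) = Pow(Add(Mul(Add(-10966, -13945), Pow(Add(8178, Add(-50, Mul(2, 129))), -1)), 17360), Rational(1, 2)) = Pow(Add(Mul(-24911, Pow(Add(8178, Add(-50, 258)), -1)), 17360), Rational(1, 2)) = Pow(Add(Mul(-24911, Pow(Add(8178, 208), -1)), 17360), Rational(1, 2)) = Pow(Add(Mul(-24911, Pow(8386, -1)), 17360), Rational(1, 2)) = Pow(Add(Mul(-24911, Rational(1, 8386)), 17360), Rational(1, 2)) = Pow(Add(Rational(-24911, 8386), 17360), Rational(1, 2)) = Pow(Rational(145556049, 8386), Rational(1, 2)) = Mul(Rational(1, 8386), Pow(1220633026914, Rational(1, 2)))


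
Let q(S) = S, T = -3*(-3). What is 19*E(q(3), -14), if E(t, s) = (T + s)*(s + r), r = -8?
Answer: 2090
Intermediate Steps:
T = 9
E(t, s) = (-8 + s)*(9 + s) (E(t, s) = (9 + s)*(s - 8) = (9 + s)*(-8 + s) = (-8 + s)*(9 + s))
19*E(q(3), -14) = 19*(-72 - 14 + (-14)²) = 19*(-72 - 14 + 196) = 19*110 = 2090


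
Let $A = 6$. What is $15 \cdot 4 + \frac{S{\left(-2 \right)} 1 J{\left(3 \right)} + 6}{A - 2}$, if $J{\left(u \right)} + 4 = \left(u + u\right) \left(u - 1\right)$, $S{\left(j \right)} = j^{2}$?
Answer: $\frac{139}{2} \approx 69.5$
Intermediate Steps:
$J{\left(u \right)} = -4 + 2 u \left(-1 + u\right)$ ($J{\left(u \right)} = -4 + \left(u + u\right) \left(u - 1\right) = -4 + 2 u \left(-1 + u\right)$)
$15 \cdot 4 + \frac{S{\left(-2 \right)} 1 J{\left(3 \right)} + 6}{A - 2} = 15 \cdot 4 + \frac{\left(-2\right)^{2} \cdot 1 \left(-4 - 6 + 2 \cdot 3^{2}\right) + 6}{6 - 2} = 60 + \frac{4 \cdot 1 \left(-4 - 6 + 2 \cdot 9\right) + 6}{4} = 60 + \left(4 \left(-4 - 6 + 18\right) + 6\right) \frac{1}{4} = 60 + \left(4 \cdot 8 + 6\right) \frac{1}{4} = 60 + \left(32 + 6\right) \frac{1}{4} = 60 + 38 \cdot \frac{1}{4} = 60 + \frac{19}{2} = \frac{139}{2}$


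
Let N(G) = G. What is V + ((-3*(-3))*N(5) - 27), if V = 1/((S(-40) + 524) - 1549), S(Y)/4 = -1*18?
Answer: 19745/1097 ≈ 17.999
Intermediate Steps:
S(Y) = -72 (S(Y) = 4*(-1*18) = 4*(-18) = -72)
V = -1/1097 (V = 1/((-72 + 524) - 1549) = 1/(452 - 1549) = 1/(-1097) = -1/1097 ≈ -0.00091158)
V + ((-3*(-3))*N(5) - 27) = -1/1097 + (-3*(-3)*5 - 27) = -1/1097 + (9*5 - 27) = -1/1097 + (45 - 27) = -1/1097 + 18 = 19745/1097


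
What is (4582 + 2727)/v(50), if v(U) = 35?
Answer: 7309/35 ≈ 208.83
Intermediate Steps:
(4582 + 2727)/v(50) = (4582 + 2727)/35 = 7309*(1/35) = 7309/35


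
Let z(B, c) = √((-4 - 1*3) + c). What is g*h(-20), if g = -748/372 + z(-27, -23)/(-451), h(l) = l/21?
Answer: 3740/1953 + 20*I*√30/9471 ≈ 1.915 + 0.011566*I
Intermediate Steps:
h(l) = l/21 (h(l) = l*(1/21) = l/21)
z(B, c) = √(-7 + c) (z(B, c) = √((-4 - 3) + c) = √(-7 + c))
g = -187/93 - I*√30/451 (g = -748/372 + √(-7 - 23)/(-451) = -748*1/372 + √(-30)*(-1/451) = -187/93 + (I*√30)*(-1/451) = -187/93 - I*√30/451 ≈ -2.0108 - 0.012145*I)
g*h(-20) = (-187/93 - I*√30/451)*((1/21)*(-20)) = (-187/93 - I*√30/451)*(-20/21) = 3740/1953 + 20*I*√30/9471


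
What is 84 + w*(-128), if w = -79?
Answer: 10196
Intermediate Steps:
84 + w*(-128) = 84 - 79*(-128) = 84 + 10112 = 10196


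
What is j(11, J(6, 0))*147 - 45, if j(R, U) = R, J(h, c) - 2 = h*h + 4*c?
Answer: 1572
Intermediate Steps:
J(h, c) = 2 + h**2 + 4*c (J(h, c) = 2 + (h*h + 4*c) = 2 + (h**2 + 4*c) = 2 + h**2 + 4*c)
j(11, J(6, 0))*147 - 45 = 11*147 - 45 = 1617 - 45 = 1572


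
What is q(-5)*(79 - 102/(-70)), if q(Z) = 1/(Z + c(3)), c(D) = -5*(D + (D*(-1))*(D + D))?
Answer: 1408/1225 ≈ 1.1494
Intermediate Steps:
c(D) = -5*D + 10*D² (c(D) = -5*(D + (-D)*(2*D)) = -5*(D - 2*D²) = -5*D + 10*D²)
q(Z) = 1/(75 + Z) (q(Z) = 1/(Z + 5*3*(-1 + 2*3)) = 1/(Z + 5*3*(-1 + 6)) = 1/(Z + 5*3*5) = 1/(Z + 75) = 1/(75 + Z))
q(-5)*(79 - 102/(-70)) = (79 - 102/(-70))/(75 - 5) = (79 - 102*(-1/70))/70 = (79 + 51/35)/70 = (1/70)*(2816/35) = 1408/1225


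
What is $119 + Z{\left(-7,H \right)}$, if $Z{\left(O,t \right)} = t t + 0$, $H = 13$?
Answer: $288$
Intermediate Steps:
$Z{\left(O,t \right)} = t^{2}$ ($Z{\left(O,t \right)} = t^{2} + 0 = t^{2}$)
$119 + Z{\left(-7,H \right)} = 119 + 13^{2} = 119 + 169 = 288$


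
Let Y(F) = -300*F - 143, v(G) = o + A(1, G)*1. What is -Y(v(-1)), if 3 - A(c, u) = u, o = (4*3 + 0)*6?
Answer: 22943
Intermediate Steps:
o = 72 (o = (12 + 0)*6 = 12*6 = 72)
A(c, u) = 3 - u
v(G) = 75 - G (v(G) = 72 + (3 - G)*1 = 72 + (3 - G) = 75 - G)
Y(F) = -143 - 300*F
-Y(v(-1)) = -(-143 - 300*(75 - 1*(-1))) = -(-143 - 300*(75 + 1)) = -(-143 - 300*76) = -(-143 - 22800) = -1*(-22943) = 22943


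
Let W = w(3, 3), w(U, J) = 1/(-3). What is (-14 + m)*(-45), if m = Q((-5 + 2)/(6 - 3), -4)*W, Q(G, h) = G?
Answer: 615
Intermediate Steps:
w(U, J) = -⅓
W = -⅓ ≈ -0.33333
m = ⅓ (m = ((-5 + 2)/(6 - 3))*(-⅓) = -3/3*(-⅓) = -3*⅓*(-⅓) = -1*(-⅓) = ⅓ ≈ 0.33333)
(-14 + m)*(-45) = (-14 + ⅓)*(-45) = -41/3*(-45) = 615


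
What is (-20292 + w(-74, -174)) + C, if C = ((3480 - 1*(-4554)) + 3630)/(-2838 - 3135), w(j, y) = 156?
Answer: -40094664/1991 ≈ -20138.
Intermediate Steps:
C = -3888/1991 (C = ((3480 + 4554) + 3630)/(-5973) = (8034 + 3630)*(-1/5973) = 11664*(-1/5973) = -3888/1991 ≈ -1.9528)
(-20292 + w(-74, -174)) + C = (-20292 + 156) - 3888/1991 = -20136 - 3888/1991 = -40094664/1991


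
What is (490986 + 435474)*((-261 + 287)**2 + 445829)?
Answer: 413669022300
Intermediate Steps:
(490986 + 435474)*((-261 + 287)**2 + 445829) = 926460*(26**2 + 445829) = 926460*(676 + 445829) = 926460*446505 = 413669022300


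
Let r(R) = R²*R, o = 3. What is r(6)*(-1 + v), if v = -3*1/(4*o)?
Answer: -270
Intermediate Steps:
v = -¼ (v = -3/(-4*(-1)*3) = -3/(4*3) = -3/12 = -3*1/12 = -¼ ≈ -0.25000)
r(R) = R³
r(6)*(-1 + v) = 6³*(-1 - ¼) = 216*(-5/4) = -270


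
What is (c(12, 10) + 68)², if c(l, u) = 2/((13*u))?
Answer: 19545241/4225 ≈ 4626.1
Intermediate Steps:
c(l, u) = 2/(13*u) (c(l, u) = 2*(1/(13*u)) = 2/(13*u))
(c(12, 10) + 68)² = ((2/13)/10 + 68)² = ((2/13)*(⅒) + 68)² = (1/65 + 68)² = (4421/65)² = 19545241/4225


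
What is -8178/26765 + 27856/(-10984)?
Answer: -104424124/36748345 ≈ -2.8416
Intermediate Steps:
-8178/26765 + 27856/(-10984) = -8178*1/26765 + 27856*(-1/10984) = -8178/26765 - 3482/1373 = -104424124/36748345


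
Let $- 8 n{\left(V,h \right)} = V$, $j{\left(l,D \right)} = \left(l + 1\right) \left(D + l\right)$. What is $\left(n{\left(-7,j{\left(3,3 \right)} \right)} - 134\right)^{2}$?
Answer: $\frac{1134225}{64} \approx 17722.0$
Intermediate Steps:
$j{\left(l,D \right)} = \left(1 + l\right) \left(D + l\right)$
$n{\left(V,h \right)} = - \frac{V}{8}$
$\left(n{\left(-7,j{\left(3,3 \right)} \right)} - 134\right)^{2} = \left(\left(- \frac{1}{8}\right) \left(-7\right) - 134\right)^{2} = \left(\frac{7}{8} - 134\right)^{2} = \left(- \frac{1065}{8}\right)^{2} = \frac{1134225}{64}$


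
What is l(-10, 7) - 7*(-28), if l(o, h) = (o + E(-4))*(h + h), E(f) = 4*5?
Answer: 336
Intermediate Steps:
E(f) = 20
l(o, h) = 2*h*(20 + o) (l(o, h) = (o + 20)*(h + h) = (20 + o)*(2*h) = 2*h*(20 + o))
l(-10, 7) - 7*(-28) = 2*7*(20 - 10) - 7*(-28) = 2*7*10 + 196 = 140 + 196 = 336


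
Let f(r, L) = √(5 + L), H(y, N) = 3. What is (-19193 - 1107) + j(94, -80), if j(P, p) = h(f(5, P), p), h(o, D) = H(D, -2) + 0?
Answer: -20297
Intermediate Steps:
h(o, D) = 3 (h(o, D) = 3 + 0 = 3)
j(P, p) = 3
(-19193 - 1107) + j(94, -80) = (-19193 - 1107) + 3 = -20300 + 3 = -20297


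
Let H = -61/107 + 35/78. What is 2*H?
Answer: -1013/4173 ≈ -0.24275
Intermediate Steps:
H = -1013/8346 (H = -61*1/107 + 35*(1/78) = -61/107 + 35/78 = -1013/8346 ≈ -0.12138)
2*H = 2*(-1013/8346) = -1013/4173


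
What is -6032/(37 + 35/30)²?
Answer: -217152/52441 ≈ -4.1409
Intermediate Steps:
-6032/(37 + 35/30)² = -6032/(37 + 35*(1/30))² = -6032/(37 + 7/6)² = -6032/((229/6)²) = -6032/52441/36 = -6032*36/52441 = -217152/52441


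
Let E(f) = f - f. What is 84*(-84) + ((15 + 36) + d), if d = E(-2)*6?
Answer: -7005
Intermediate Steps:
E(f) = 0
d = 0 (d = 0*6 = 0)
84*(-84) + ((15 + 36) + d) = 84*(-84) + ((15 + 36) + 0) = -7056 + (51 + 0) = -7056 + 51 = -7005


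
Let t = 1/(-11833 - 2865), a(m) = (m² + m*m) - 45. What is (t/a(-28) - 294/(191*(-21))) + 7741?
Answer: 33097309666239/4275545314 ≈ 7741.1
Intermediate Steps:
a(m) = -45 + 2*m² (a(m) = (m² + m²) - 45 = 2*m² - 45 = -45 + 2*m²)
t = -1/14698 (t = 1/(-14698) = -1/14698 ≈ -6.8036e-5)
(t/a(-28) - 294/(191*(-21))) + 7741 = (-1/(14698*(-45 + 2*(-28)²)) - 294/(191*(-21))) + 7741 = (-1/(14698*(-45 + 2*784)) - 294/(-4011)) + 7741 = (-1/(14698*(-45 + 1568)) - 294*(-1/4011)) + 7741 = (-1/14698/1523 + 14/191) + 7741 = (-1/14698*1/1523 + 14/191) + 7741 = (-1/22385054 + 14/191) + 7741 = 313390565/4275545314 + 7741 = 33097309666239/4275545314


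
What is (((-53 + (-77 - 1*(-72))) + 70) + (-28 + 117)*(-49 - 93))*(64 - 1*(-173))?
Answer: -2992362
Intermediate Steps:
(((-53 + (-77 - 1*(-72))) + 70) + (-28 + 117)*(-49 - 93))*(64 - 1*(-173)) = (((-53 + (-77 + 72)) + 70) + 89*(-142))*(64 + 173) = (((-53 - 5) + 70) - 12638)*237 = ((-58 + 70) - 12638)*237 = (12 - 12638)*237 = -12626*237 = -2992362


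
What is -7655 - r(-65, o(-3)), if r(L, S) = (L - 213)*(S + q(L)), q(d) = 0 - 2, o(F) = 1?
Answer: -7933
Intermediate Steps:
q(d) = -2
r(L, S) = (-213 + L)*(-2 + S) (r(L, S) = (L - 213)*(S - 2) = (-213 + L)*(-2 + S))
-7655 - r(-65, o(-3)) = -7655 - (426 - 213*1 - 2*(-65) - 65*1) = -7655 - (426 - 213 + 130 - 65) = -7655 - 1*278 = -7655 - 278 = -7933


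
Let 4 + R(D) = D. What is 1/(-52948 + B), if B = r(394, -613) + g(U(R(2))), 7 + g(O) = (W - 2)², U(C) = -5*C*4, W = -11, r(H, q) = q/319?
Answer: -319/16839347 ≈ -1.8944e-5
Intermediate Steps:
r(H, q) = q/319 (r(H, q) = q*(1/319) = q/319)
R(D) = -4 + D
U(C) = -20*C
g(O) = 162 (g(O) = -7 + (-11 - 2)² = -7 + (-13)² = -7 + 169 = 162)
B = 51065/319 (B = (1/319)*(-613) + 162 = -613/319 + 162 = 51065/319 ≈ 160.08)
1/(-52948 + B) = 1/(-52948 + 51065/319) = 1/(-16839347/319) = -319/16839347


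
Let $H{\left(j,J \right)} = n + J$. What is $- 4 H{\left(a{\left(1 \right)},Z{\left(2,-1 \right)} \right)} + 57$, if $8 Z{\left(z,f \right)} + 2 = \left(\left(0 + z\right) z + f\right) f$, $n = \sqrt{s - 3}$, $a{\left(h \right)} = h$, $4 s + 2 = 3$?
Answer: $\frac{119}{2} - 2 i \sqrt{11} \approx 59.5 - 6.6332 i$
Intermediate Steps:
$s = \frac{1}{4}$ ($s = - \frac{1}{2} + \frac{1}{4} \cdot 3 = - \frac{1}{2} + \frac{3}{4} = \frac{1}{4} \approx 0.25$)
$n = \frac{i \sqrt{11}}{2}$ ($n = \sqrt{\frac{1}{4} - 3} = \sqrt{- \frac{11}{4}} = \frac{i \sqrt{11}}{2} \approx 1.6583 i$)
$Z{\left(z,f \right)} = - \frac{1}{4} + \frac{f \left(f + z^{2}\right)}{8}$ ($Z{\left(z,f \right)} = - \frac{1}{4} + \frac{\left(\left(0 + z\right) z + f\right) f}{8} = - \frac{1}{4} + \frac{\left(z z + f\right) f}{8} = - \frac{1}{4} + \frac{\left(z^{2} + f\right) f}{8} = - \frac{1}{4} + \frac{\left(f + z^{2}\right) f}{8} = - \frac{1}{4} + \frac{f \left(f + z^{2}\right)}{8}$)
$H{\left(j,J \right)} = J + \frac{i \sqrt{11}}{2}$ ($H{\left(j,J \right)} = \frac{i \sqrt{11}}{2} + J = J + \frac{i \sqrt{11}}{2}$)
$- 4 H{\left(a{\left(1 \right)},Z{\left(2,-1 \right)} \right)} + 57 = - 4 \left(\left(- \frac{1}{4} + \frac{\left(-1\right)^{2}}{8} + \frac{1}{8} \left(-1\right) 2^{2}\right) + \frac{i \sqrt{11}}{2}\right) + 57 = - 4 \left(\left(- \frac{1}{4} + \frac{1}{8} \cdot 1 + \frac{1}{8} \left(-1\right) 4\right) + \frac{i \sqrt{11}}{2}\right) + 57 = - 4 \left(\left(- \frac{1}{4} + \frac{1}{8} - \frac{1}{2}\right) + \frac{i \sqrt{11}}{2}\right) + 57 = - 4 \left(- \frac{5}{8} + \frac{i \sqrt{11}}{2}\right) + 57 = \left(\frac{5}{2} - 2 i \sqrt{11}\right) + 57 = \frac{119}{2} - 2 i \sqrt{11}$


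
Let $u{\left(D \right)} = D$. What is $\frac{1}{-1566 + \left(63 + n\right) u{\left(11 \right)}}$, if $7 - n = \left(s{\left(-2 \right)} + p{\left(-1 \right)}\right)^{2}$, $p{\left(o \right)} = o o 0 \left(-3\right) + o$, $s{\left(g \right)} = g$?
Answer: $- \frac{1}{895} \approx -0.0011173$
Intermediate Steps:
$p{\left(o \right)} = o$ ($p{\left(o \right)} = o 0 \left(-3\right) + o = o 0 + o = 0 + o = o$)
$n = -2$ ($n = 7 - \left(-2 - 1\right)^{2} = 7 - \left(-3\right)^{2} = 7 - 9 = -2$)
$\frac{1}{-1566 + \left(63 + n\right) u{\left(11 \right)}} = \frac{1}{-1566 + \left(63 - 2\right) 11} = \frac{1}{-1566 + 61 \cdot 11} = \frac{1}{-1566 + 671} = \frac{1}{-895} = - \frac{1}{895}$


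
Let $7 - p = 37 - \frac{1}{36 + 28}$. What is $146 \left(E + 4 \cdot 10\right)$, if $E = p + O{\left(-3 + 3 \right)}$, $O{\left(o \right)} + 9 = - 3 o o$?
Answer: $\frac{4745}{32} \approx 148.28$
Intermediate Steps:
$O{\left(o \right)} = -9 - 3 o^{2}$ ($O{\left(o \right)} = -9 + - 3 o o = -9 - 3 o^{2}$)
$p = - \frac{1919}{64}$ ($p = 7 - \left(37 - \frac{1}{36 + 28}\right) = 7 - \left(37 - \frac{1}{64}\right) = 7 - \frac{2367}{64} = - \frac{1919}{64} \approx -29.984$)
$E = - \frac{2495}{64}$ ($E = - \frac{1919}{64} - \left(9 + 3 \left(-3 + 3\right)^{2}\right) = - \frac{1919}{64} - \left(9 + 3 \cdot 0^{2}\right) = - \frac{1919}{64} - 9 = - \frac{2495}{64} \approx -38.984$)
$146 \left(E + 4 \cdot 10\right) = 146 \left(- \frac{2495}{64} + 4 \cdot 10\right) = 146 \left(- \frac{2495}{64} + 40\right) = 146 \cdot \frac{65}{64} = \frac{4745}{32}$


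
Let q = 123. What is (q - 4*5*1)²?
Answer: 10609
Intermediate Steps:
(q - 4*5*1)² = (123 - 4*5*1)² = (123 - 20*1)² = (123 - 20)² = 103² = 10609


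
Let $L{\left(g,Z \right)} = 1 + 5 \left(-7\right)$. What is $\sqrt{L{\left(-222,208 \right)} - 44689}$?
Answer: $i \sqrt{44723} \approx 211.48 i$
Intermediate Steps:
$L{\left(g,Z \right)} = -34$ ($L{\left(g,Z \right)} = 1 - 35 = -34$)
$\sqrt{L{\left(-222,208 \right)} - 44689} = \sqrt{-34 - 44689} = \sqrt{-44723} = i \sqrt{44723}$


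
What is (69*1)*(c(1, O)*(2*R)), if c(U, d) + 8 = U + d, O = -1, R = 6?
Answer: -6624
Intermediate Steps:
c(U, d) = -8 + U + d (c(U, d) = -8 + (U + d) = -8 + U + d)
(69*1)*(c(1, O)*(2*R)) = (69*1)*((-8 + 1 - 1)*(2*6)) = 69*(-8*12) = 69*(-96) = -6624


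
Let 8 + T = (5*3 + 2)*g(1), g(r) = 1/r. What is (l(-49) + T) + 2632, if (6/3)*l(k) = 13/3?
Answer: 15859/6 ≈ 2643.2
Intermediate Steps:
l(k) = 13/6 (l(k) = (13/3)/2 = (13*(⅓))/2 = (½)*(13/3) = 13/6)
T = 9 (T = -8 + (5*3 + 2)/1 = -8 + (15 + 2)*1 = -8 + 17*1 = -8 + 17 = 9)
(l(-49) + T) + 2632 = (13/6 + 9) + 2632 = 67/6 + 2632 = 15859/6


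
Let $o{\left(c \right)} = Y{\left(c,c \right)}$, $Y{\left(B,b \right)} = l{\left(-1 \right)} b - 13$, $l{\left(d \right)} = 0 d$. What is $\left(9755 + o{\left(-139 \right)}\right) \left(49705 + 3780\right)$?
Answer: $521050870$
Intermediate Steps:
$l{\left(d \right)} = 0$
$Y{\left(B,b \right)} = -13$ ($Y{\left(B,b \right)} = 0 b - 13 = 0 - 13 = -13$)
$o{\left(c \right)} = -13$
$\left(9755 + o{\left(-139 \right)}\right) \left(49705 + 3780\right) = \left(9755 - 13\right) \left(49705 + 3780\right) = 9742 \cdot 53485 = 521050870$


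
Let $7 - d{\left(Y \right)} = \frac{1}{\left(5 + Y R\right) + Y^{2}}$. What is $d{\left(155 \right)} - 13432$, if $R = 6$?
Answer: $- \frac{335088001}{24960} \approx -13425.0$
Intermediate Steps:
$d{\left(Y \right)} = 7 - \frac{1}{5 + Y^{2} + 6 Y}$ ($d{\left(Y \right)} = 7 - \frac{1}{\left(5 + Y 6\right) + Y^{2}} = 7 - \frac{1}{\left(5 + 6 Y\right) + Y^{2}} = 7 - \frac{1}{5 + Y^{2} + 6 Y}$)
$d{\left(155 \right)} - 13432 = \frac{34 + 7 \cdot 155^{2} + 42 \cdot 155}{5 + 155^{2} + 6 \cdot 155} - 13432 = \frac{34 + 7 \cdot 24025 + 6510}{5 + 24025 + 930} - 13432 = \frac{34 + 168175 + 6510}{24960} - 13432 = \frac{1}{24960} \cdot 174719 - 13432 = \frac{174719}{24960} - 13432 = - \frac{335088001}{24960}$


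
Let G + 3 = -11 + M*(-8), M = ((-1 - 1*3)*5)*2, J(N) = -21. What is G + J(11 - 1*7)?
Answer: 285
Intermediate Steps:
M = -40 (M = ((-1 - 3)*5)*2 = -4*5*2 = -20*2 = -40)
G = 306 (G = -3 + (-11 - 40*(-8)) = -3 + (-11 + 320) = -3 + 309 = 306)
G + J(11 - 1*7) = 306 - 21 = 285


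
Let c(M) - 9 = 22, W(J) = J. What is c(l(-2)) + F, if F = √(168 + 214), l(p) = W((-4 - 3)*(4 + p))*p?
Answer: 31 + √382 ≈ 50.545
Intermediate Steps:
l(p) = p*(-28 - 7*p) (l(p) = ((-4 - 3)*(4 + p))*p = (-7*(4 + p))*p = (-28 - 7*p)*p = p*(-28 - 7*p))
c(M) = 31 (c(M) = 9 + 22 = 31)
F = √382 ≈ 19.545
c(l(-2)) + F = 31 + √382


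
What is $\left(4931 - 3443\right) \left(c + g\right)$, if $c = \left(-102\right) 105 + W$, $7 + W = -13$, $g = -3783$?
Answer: $-21595344$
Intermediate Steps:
$W = -20$ ($W = -7 - 13 = -20$)
$c = -10730$ ($c = \left(-102\right) 105 - 20 = -10710 - 20 = -10730$)
$\left(4931 - 3443\right) \left(c + g\right) = \left(4931 - 3443\right) \left(-10730 - 3783\right) = 1488 \left(-14513\right) = -21595344$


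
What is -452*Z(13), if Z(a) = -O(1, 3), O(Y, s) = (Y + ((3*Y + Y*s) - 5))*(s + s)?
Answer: 5424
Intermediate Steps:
O(Y, s) = 2*s*(-5 + 4*Y + Y*s) (O(Y, s) = (Y + (-5 + 3*Y + Y*s))*(2*s) = (-5 + 4*Y + Y*s)*(2*s) = 2*s*(-5 + 4*Y + Y*s))
Z(a) = -12 (Z(a) = -2*3*(-5 + 4*1 + 1*3) = -2*3*(-5 + 4 + 3) = -2*3*2 = -1*12 = -12)
-452*Z(13) = -452*(-12) = 5424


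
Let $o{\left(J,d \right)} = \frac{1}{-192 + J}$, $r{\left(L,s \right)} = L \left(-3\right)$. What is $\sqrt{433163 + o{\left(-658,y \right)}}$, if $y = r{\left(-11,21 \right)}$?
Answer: $\frac{\sqrt{12518410666}}{170} \approx 658.15$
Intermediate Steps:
$r{\left(L,s \right)} = - 3 L$
$y = 33$ ($y = \left(-3\right) \left(-11\right) = 33$)
$\sqrt{433163 + o{\left(-658,y \right)}} = \sqrt{433163 + \frac{1}{-192 - 658}} = \sqrt{433163 + \frac{1}{-850}} = \sqrt{433163 - \frac{1}{850}} = \sqrt{\frac{368188549}{850}} = \frac{\sqrt{12518410666}}{170}$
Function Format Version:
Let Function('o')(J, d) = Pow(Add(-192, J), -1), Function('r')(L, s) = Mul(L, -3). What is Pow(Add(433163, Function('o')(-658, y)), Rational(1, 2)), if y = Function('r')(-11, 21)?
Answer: Mul(Rational(1, 170), Pow(12518410666, Rational(1, 2))) ≈ 658.15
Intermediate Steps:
Function('r')(L, s) = Mul(-3, L)
y = 33 (y = Mul(-3, -11) = 33)
Pow(Add(433163, Function('o')(-658, y)), Rational(1, 2)) = Pow(Add(433163, Pow(Add(-192, -658), -1)), Rational(1, 2)) = Pow(Add(433163, Pow(-850, -1)), Rational(1, 2)) = Pow(Add(433163, Rational(-1, 850)), Rational(1, 2)) = Pow(Rational(368188549, 850), Rational(1, 2)) = Mul(Rational(1, 170), Pow(12518410666, Rational(1, 2)))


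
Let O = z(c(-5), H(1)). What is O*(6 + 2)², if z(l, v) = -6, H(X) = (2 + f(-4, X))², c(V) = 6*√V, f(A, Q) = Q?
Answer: -384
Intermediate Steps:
H(X) = (2 + X)²
O = -6
O*(6 + 2)² = -6*(6 + 2)² = -6*8² = -6*64 = -384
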